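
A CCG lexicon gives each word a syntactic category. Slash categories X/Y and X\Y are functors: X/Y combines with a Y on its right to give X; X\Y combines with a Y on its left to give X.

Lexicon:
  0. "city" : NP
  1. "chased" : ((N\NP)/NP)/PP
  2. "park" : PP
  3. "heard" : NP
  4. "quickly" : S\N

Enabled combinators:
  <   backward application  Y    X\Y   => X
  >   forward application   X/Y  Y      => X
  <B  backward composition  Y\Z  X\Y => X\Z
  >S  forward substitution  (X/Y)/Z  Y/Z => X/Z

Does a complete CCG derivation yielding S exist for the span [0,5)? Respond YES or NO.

YES

[0,5] S   <
  [0,1] "city" : NP
  [1,5] S\NP   <B
    [1,4] N\NP   >
      [1,3] (N\NP)/NP   >
        [1,2] "chased" : ((N\NP)/NP)/PP
        [2,3] "park" : PP
      [3,4] "heard" : NP
    [4,5] "quickly" : S\N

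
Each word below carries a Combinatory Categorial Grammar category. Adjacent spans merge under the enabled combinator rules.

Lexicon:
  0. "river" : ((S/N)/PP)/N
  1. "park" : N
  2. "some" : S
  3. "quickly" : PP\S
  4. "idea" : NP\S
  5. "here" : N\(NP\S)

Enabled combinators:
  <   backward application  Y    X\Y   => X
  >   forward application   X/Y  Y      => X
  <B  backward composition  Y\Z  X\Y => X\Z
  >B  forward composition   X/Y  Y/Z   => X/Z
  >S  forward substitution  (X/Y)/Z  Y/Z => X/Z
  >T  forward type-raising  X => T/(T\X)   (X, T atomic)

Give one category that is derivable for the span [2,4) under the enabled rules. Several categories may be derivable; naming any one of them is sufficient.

[0,6] S   >
  [0,4] S/N   >
    [0,2] (S/N)/PP   >
      [0,1] "river" : ((S/N)/PP)/N
      [1,2] "park" : N
    [2,4] PP   >
      [2,3] PP/(PP\S)   >T
        [2,3] "some" : S
      [3,4] "quickly" : PP\S
  [4,6] N   <
    [4,5] "idea" : NP\S
    [5,6] "here" : N\(NP\S)

PP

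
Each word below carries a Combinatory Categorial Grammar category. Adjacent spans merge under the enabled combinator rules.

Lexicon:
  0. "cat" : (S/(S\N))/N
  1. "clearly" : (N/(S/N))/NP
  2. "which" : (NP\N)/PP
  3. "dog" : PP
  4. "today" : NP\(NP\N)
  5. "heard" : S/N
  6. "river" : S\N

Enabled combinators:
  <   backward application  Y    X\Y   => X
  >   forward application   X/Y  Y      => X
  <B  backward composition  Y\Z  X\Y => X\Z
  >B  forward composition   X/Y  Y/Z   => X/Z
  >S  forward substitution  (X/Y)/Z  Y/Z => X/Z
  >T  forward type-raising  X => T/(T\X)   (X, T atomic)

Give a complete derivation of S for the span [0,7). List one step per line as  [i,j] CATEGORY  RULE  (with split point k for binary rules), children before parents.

[0,7] S   >
  [0,6] S/(S\N)   >
    [0,1] "cat" : (S/(S\N))/N
    [1,6] N   >
      [1,5] N/(S/N)   >
        [1,2] "clearly" : (N/(S/N))/NP
        [2,5] NP   <
          [2,4] NP\N   >
            [2,3] "which" : (NP\N)/PP
            [3,4] "dog" : PP
          [4,5] "today" : NP\(NP\N)
      [5,6] "heard" : S/N
  [6,7] "river" : S\N

[0,1] (S/(S\N))/N  lex  "cat"
[1,2] (N/(S/N))/NP  lex  "clearly"
[2,3] (NP\N)/PP  lex  "which"
[3,4] PP  lex  "dog"
[2,4] NP\N  >  k=3
[4,5] NP\(NP\N)  lex  "today"
[2,5] NP  <  k=4
[1,5] N/(S/N)  >  k=2
[5,6] S/N  lex  "heard"
[1,6] N  >  k=5
[0,6] S/(S\N)  >  k=1
[6,7] S\N  lex  "river"
[0,7] S  >  k=6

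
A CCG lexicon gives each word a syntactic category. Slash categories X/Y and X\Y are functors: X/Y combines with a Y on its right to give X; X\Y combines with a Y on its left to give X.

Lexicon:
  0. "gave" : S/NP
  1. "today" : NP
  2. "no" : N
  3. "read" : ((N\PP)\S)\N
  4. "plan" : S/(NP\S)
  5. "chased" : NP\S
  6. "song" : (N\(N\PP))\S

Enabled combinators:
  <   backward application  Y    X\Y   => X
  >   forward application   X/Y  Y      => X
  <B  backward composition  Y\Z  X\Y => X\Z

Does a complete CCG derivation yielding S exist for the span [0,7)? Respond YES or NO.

S/NP NP N ((N\PP)\S)\N S/(NP\S) NP\S (N\(N\PP))\S
CKY chart[0,7] = {N}; S ∉ chart

NO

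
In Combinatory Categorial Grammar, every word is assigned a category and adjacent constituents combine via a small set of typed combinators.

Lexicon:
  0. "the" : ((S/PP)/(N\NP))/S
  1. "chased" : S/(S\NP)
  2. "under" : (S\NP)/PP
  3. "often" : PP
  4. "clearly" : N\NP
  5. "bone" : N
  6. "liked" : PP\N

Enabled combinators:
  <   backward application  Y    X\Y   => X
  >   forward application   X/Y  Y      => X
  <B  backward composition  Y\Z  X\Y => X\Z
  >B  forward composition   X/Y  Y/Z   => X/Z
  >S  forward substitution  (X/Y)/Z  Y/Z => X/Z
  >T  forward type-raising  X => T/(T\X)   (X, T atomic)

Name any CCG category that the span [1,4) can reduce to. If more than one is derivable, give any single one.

S

[0,7] S   >
  [0,5] S/PP   >
    [0,4] (S/PP)/(N\NP)   >
      [0,1] "the" : ((S/PP)/(N\NP))/S
      [1,4] S   >
        [1,2] "chased" : S/(S\NP)
        [2,4] S\NP   >
          [2,3] "under" : (S\NP)/PP
          [3,4] "often" : PP
    [4,5] "clearly" : N\NP
  [5,7] PP   >
    [5,6] PP/(PP\N)   >T
      [5,6] "bone" : N
    [6,7] "liked" : PP\N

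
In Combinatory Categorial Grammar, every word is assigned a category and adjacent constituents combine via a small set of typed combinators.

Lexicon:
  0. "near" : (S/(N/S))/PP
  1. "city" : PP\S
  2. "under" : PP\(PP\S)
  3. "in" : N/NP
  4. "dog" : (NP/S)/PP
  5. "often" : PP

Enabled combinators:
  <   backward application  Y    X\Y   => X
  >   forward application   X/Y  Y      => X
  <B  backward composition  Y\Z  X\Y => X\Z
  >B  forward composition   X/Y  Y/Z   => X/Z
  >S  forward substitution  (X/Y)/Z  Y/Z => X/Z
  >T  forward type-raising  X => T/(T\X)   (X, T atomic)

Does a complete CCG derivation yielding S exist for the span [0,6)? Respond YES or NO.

YES

[0,6] S   >
  [0,3] S/(N/S)   >
    [0,1] "near" : (S/(N/S))/PP
    [1,3] PP   <
      [1,2] "city" : PP\S
      [2,3] "under" : PP\(PP\S)
  [3,6] N/S   >B
    [3,4] "in" : N/NP
    [4,6] NP/S   >
      [4,5] "dog" : (NP/S)/PP
      [5,6] "often" : PP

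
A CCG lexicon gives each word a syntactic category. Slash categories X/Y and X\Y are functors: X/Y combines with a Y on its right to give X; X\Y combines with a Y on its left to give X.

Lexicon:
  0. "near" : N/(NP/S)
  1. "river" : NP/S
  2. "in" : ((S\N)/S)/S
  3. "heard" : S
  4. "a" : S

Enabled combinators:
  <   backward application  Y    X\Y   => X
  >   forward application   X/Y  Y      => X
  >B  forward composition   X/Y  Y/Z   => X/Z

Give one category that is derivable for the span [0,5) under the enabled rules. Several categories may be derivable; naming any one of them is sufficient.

S

[0,5] S   <
  [0,2] N   >
    [0,1] "near" : N/(NP/S)
    [1,2] "river" : NP/S
  [2,5] S\N   >
    [2,4] (S\N)/S   >
      [2,3] "in" : ((S\N)/S)/S
      [3,4] "heard" : S
    [4,5] "a" : S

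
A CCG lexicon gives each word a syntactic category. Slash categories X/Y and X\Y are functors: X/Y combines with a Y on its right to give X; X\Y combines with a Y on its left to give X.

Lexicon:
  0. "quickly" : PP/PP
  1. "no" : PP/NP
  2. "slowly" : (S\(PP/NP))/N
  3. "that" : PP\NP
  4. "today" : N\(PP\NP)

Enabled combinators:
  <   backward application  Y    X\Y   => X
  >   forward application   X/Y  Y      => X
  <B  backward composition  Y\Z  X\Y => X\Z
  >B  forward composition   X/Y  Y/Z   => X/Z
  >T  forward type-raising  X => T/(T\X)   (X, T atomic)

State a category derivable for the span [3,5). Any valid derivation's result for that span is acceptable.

N

[0,5] S   <
  [0,2] PP/NP   >B
    [0,1] "quickly" : PP/PP
    [1,2] "no" : PP/NP
  [2,5] S\(PP/NP)   >
    [2,3] "slowly" : (S\(PP/NP))/N
    [3,5] N   <
      [3,4] "that" : PP\NP
      [4,5] "today" : N\(PP\NP)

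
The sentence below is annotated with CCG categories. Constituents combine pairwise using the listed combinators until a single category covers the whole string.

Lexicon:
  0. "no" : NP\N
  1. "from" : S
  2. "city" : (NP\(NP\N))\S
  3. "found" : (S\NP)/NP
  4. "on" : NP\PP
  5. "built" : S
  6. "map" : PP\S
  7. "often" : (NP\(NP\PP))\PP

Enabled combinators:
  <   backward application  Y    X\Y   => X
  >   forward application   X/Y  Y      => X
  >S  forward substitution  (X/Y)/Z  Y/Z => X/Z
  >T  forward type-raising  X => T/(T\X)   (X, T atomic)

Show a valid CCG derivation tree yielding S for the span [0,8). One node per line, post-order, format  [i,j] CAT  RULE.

[0,1] NP\N  lex  "no"
[1,2] S  lex  "from"
[2,3] (NP\(NP\N))\S  lex  "city"
[1,3] NP\(NP\N)  <  k=2
[0,3] NP  <  k=1
[3,4] (S\NP)/NP  lex  "found"
[4,5] NP\PP  lex  "on"
[5,6] S  lex  "built"
[5,6] PP/(PP\S)  >T
[6,7] PP\S  lex  "map"
[5,7] PP  >  k=6
[7,8] (NP\(NP\PP))\PP  lex  "often"
[5,8] NP\(NP\PP)  <  k=7
[4,8] NP  <  k=5
[3,8] S\NP  >  k=4
[0,8] S  <  k=3

[0,8] S   <
  [0,3] NP   <
    [0,1] "no" : NP\N
    [1,3] NP\(NP\N)   <
      [1,2] "from" : S
      [2,3] "city" : (NP\(NP\N))\S
  [3,8] S\NP   >
    [3,4] "found" : (S\NP)/NP
    [4,8] NP   <
      [4,5] "on" : NP\PP
      [5,8] NP\(NP\PP)   <
        [5,7] PP   >
          [5,6] PP/(PP\S)   >T
            [5,6] "built" : S
          [6,7] "map" : PP\S
        [7,8] "often" : (NP\(NP\PP))\PP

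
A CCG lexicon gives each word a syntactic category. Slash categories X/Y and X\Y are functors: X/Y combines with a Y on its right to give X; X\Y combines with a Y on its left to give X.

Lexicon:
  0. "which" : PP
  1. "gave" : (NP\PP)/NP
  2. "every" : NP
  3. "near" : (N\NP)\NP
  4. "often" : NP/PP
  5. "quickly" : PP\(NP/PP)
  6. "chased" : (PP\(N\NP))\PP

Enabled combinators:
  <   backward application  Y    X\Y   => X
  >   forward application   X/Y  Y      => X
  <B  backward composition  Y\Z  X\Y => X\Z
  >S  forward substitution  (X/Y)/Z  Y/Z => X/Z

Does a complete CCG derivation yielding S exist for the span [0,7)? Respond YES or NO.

NO

PP (NP\PP)/NP NP (N\NP)\NP NP/PP PP\(NP/PP) (PP\(N\NP))\PP
CKY chart[0,7] = {PP}; S ∉ chart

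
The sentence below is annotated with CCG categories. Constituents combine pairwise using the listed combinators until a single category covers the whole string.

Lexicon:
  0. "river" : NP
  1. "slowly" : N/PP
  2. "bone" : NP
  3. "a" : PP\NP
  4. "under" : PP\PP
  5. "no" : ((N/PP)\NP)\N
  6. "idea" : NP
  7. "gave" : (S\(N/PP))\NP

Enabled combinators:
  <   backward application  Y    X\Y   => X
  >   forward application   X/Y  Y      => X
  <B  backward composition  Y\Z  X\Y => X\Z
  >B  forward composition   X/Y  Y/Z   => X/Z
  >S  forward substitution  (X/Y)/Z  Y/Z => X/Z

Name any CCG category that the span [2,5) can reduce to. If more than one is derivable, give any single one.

[0,8] S   <
  [0,6] N/PP   <
    [0,1] "river" : NP
    [1,6] (N/PP)\NP   <
      [1,5] N   >
        [1,2] "slowly" : N/PP
        [2,5] PP   <
          [2,3] "bone" : NP
          [3,5] PP\NP   <B
            [3,4] "a" : PP\NP
            [4,5] "under" : PP\PP
      [5,6] "no" : ((N/PP)\NP)\N
  [6,8] S\(N/PP)   <
    [6,7] "idea" : NP
    [7,8] "gave" : (S\(N/PP))\NP

PP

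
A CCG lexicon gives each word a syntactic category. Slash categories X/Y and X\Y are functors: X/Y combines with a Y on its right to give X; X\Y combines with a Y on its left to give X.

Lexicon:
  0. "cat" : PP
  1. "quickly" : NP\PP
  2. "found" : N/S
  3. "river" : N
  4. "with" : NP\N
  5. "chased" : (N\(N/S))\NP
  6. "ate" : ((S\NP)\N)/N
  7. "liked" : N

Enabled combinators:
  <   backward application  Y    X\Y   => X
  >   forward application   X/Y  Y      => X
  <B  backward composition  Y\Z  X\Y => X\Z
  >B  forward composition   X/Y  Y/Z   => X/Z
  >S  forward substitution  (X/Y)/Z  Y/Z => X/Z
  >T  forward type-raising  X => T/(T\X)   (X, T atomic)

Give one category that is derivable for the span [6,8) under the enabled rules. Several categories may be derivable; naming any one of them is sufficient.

[0,8] S   <
  [0,2] NP   >
    [0,1] NP/(NP\PP)   >T
      [0,1] "cat" : PP
    [1,2] "quickly" : NP\PP
  [2,8] S\NP   <
    [2,6] N   <
      [2,3] "found" : N/S
      [3,6] N\(N/S)   <
        [3,5] NP   >
          [3,4] NP/(NP\N)   >T
            [3,4] "river" : N
          [4,5] "with" : NP\N
        [5,6] "chased" : (N\(N/S))\NP
    [6,8] (S\NP)\N   >
      [6,7] "ate" : ((S\NP)\N)/N
      [7,8] "liked" : N

(S\NP)\N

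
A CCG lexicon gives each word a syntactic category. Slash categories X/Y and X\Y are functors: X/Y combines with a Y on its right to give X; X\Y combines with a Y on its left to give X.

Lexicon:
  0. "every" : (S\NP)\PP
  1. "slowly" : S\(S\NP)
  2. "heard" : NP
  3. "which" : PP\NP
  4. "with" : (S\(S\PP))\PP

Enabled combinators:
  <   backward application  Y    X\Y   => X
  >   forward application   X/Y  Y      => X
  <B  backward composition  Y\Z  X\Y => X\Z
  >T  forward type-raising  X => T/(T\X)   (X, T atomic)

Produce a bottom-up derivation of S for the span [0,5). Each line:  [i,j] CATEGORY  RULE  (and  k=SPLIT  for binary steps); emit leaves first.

[0,1] (S\NP)\PP  lex  "every"
[1,2] S\(S\NP)  lex  "slowly"
[0,2] S\PP  <B  k=1
[2,3] NP  lex  "heard"
[3,4] PP\NP  lex  "which"
[2,4] PP  <  k=3
[4,5] (S\(S\PP))\PP  lex  "with"
[2,5] S\(S\PP)  <  k=4
[0,5] S  <  k=2

[0,5] S   <
  [0,2] S\PP   <B
    [0,1] "every" : (S\NP)\PP
    [1,2] "slowly" : S\(S\NP)
  [2,5] S\(S\PP)   <
    [2,4] PP   <
      [2,3] "heard" : NP
      [3,4] "which" : PP\NP
    [4,5] "with" : (S\(S\PP))\PP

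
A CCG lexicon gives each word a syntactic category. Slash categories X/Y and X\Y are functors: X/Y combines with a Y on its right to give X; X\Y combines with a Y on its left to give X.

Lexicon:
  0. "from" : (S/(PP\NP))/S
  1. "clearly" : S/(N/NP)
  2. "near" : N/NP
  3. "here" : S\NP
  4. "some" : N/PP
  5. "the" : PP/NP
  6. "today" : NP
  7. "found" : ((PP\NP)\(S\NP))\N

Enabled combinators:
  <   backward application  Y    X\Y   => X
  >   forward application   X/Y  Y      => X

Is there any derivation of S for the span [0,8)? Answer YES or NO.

[0,8] S   >
  [0,3] S/(PP\NP)   >
    [0,1] "from" : (S/(PP\NP))/S
    [1,3] S   >
      [1,2] "clearly" : S/(N/NP)
      [2,3] "near" : N/NP
  [3,8] PP\NP   <
    [3,4] "here" : S\NP
    [4,8] (PP\NP)\(S\NP)   <
      [4,7] N   >
        [4,5] "some" : N/PP
        [5,7] PP   >
          [5,6] "the" : PP/NP
          [6,7] "today" : NP
      [7,8] "found" : ((PP\NP)\(S\NP))\N

YES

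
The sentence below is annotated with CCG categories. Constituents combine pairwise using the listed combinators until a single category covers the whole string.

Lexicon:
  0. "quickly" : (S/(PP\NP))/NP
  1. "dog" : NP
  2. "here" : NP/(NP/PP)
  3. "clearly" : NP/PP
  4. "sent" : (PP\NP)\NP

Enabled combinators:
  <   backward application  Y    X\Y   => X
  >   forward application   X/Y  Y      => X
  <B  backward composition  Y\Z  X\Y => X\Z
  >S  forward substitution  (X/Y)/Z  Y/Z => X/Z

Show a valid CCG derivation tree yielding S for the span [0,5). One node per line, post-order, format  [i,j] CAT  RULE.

[0,1] (S/(PP\NP))/NP  lex  "quickly"
[1,2] NP  lex  "dog"
[0,2] S/(PP\NP)  >  k=1
[2,3] NP/(NP/PP)  lex  "here"
[3,4] NP/PP  lex  "clearly"
[2,4] NP  >  k=3
[4,5] (PP\NP)\NP  lex  "sent"
[2,5] PP\NP  <  k=4
[0,5] S  >  k=2

[0,5] S   >
  [0,2] S/(PP\NP)   >
    [0,1] "quickly" : (S/(PP\NP))/NP
    [1,2] "dog" : NP
  [2,5] PP\NP   <
    [2,4] NP   >
      [2,3] "here" : NP/(NP/PP)
      [3,4] "clearly" : NP/PP
    [4,5] "sent" : (PP\NP)\NP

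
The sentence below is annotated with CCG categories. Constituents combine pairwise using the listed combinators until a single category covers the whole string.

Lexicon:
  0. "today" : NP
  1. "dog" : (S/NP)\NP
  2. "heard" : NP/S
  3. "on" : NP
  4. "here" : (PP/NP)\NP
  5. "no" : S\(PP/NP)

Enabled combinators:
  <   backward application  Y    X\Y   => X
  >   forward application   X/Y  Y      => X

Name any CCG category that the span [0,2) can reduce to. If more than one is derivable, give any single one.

[0,6] S   >
  [0,2] S/NP   <
    [0,1] "today" : NP
    [1,2] "dog" : (S/NP)\NP
  [2,6] NP   >
    [2,3] "heard" : NP/S
    [3,6] S   <
      [3,5] PP/NP   <
        [3,4] "on" : NP
        [4,5] "here" : (PP/NP)\NP
      [5,6] "no" : S\(PP/NP)

S/NP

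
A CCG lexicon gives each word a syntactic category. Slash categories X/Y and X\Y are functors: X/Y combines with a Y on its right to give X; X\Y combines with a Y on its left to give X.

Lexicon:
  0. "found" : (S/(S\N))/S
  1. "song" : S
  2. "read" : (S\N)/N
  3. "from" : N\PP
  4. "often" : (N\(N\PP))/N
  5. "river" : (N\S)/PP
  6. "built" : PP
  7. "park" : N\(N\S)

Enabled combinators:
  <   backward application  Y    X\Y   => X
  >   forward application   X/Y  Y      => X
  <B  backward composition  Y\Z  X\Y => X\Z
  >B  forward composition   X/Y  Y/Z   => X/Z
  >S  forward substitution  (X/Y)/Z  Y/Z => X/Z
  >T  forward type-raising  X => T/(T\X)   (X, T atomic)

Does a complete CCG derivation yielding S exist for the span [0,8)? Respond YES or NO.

[0,8] S   >
  [0,2] S/(S\N)   >
    [0,1] "found" : (S/(S\N))/S
    [1,2] "song" : S
  [2,8] S\N   >
    [2,3] "read" : (S\N)/N
    [3,8] N   <
      [3,4] "from" : N\PP
      [4,8] N\(N\PP)   >
        [4,5] "often" : (N\(N\PP))/N
        [5,8] N   <
          [5,7] N\S   >
            [5,6] "river" : (N\S)/PP
            [6,7] "built" : PP
          [7,8] "park" : N\(N\S)

YES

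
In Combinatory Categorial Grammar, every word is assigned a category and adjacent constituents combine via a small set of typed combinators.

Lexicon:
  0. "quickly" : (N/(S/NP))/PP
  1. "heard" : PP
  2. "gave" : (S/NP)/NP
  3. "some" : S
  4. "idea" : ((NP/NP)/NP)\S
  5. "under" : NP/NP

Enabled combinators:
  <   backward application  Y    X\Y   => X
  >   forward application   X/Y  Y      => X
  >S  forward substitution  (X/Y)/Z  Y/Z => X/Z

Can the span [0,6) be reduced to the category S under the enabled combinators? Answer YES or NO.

NO

(N/(S/NP))/PP PP (S/NP)/NP S ((NP/NP)/NP)\S NP/NP
CKY chart[0,6] = {N}; S ∉ chart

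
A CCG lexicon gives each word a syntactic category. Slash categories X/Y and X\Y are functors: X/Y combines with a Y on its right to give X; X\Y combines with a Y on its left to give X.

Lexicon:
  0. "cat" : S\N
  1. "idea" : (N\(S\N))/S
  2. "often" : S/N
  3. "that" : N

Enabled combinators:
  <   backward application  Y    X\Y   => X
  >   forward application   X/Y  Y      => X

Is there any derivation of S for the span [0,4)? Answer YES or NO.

S\N (N\(S\N))/S S/N N
CKY chart[0,4] = {N}; S ∉ chart

NO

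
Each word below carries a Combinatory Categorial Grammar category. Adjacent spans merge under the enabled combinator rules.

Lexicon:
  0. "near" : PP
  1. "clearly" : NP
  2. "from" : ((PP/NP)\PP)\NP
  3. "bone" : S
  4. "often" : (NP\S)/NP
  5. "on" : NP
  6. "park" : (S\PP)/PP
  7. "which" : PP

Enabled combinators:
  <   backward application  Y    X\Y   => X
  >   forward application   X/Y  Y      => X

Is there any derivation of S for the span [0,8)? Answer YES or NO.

YES

[0,8] S   <
  [0,6] PP   >
    [0,3] PP/NP   <
      [0,1] "near" : PP
      [1,3] (PP/NP)\PP   <
        [1,2] "clearly" : NP
        [2,3] "from" : ((PP/NP)\PP)\NP
    [3,6] NP   <
      [3,4] "bone" : S
      [4,6] NP\S   >
        [4,5] "often" : (NP\S)/NP
        [5,6] "on" : NP
  [6,8] S\PP   >
    [6,7] "park" : (S\PP)/PP
    [7,8] "which" : PP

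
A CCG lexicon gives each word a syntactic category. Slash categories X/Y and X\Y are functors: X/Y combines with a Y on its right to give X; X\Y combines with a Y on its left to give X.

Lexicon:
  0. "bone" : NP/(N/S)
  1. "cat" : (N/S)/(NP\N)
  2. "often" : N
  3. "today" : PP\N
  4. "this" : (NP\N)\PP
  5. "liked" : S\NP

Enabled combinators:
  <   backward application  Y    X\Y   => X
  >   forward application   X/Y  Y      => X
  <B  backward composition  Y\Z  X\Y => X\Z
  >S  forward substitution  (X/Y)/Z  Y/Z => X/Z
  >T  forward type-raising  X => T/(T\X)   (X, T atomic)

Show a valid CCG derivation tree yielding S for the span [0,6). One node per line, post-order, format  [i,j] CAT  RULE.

[0,1] NP/(N/S)  lex  "bone"
[1,2] (N/S)/(NP\N)  lex  "cat"
[2,3] N  lex  "often"
[2,3] PP/(PP\N)  >T
[3,4] PP\N  lex  "today"
[2,4] PP  >  k=3
[4,5] (NP\N)\PP  lex  "this"
[2,5] NP\N  <  k=4
[1,5] N/S  >  k=2
[0,5] NP  >  k=1
[5,6] S\NP  lex  "liked"
[0,6] S  <  k=5

[0,6] S   <
  [0,5] NP   >
    [0,1] "bone" : NP/(N/S)
    [1,5] N/S   >
      [1,2] "cat" : (N/S)/(NP\N)
      [2,5] NP\N   <
        [2,4] PP   >
          [2,3] PP/(PP\N)   >T
            [2,3] "often" : N
          [3,4] "today" : PP\N
        [4,5] "this" : (NP\N)\PP
  [5,6] "liked" : S\NP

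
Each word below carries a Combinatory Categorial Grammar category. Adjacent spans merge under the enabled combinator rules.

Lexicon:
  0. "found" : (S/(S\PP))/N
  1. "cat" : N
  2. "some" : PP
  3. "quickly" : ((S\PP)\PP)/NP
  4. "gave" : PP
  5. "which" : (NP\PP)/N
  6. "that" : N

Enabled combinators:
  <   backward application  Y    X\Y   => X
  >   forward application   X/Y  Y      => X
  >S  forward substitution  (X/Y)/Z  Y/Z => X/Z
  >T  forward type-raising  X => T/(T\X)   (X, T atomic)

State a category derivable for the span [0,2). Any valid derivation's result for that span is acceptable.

[0,7] S   >
  [0,2] S/(S\PP)   >
    [0,1] "found" : (S/(S\PP))/N
    [1,2] "cat" : N
  [2,7] S\PP   <
    [2,3] "some" : PP
    [3,7] (S\PP)\PP   >
      [3,4] "quickly" : ((S\PP)\PP)/NP
      [4,7] NP   <
        [4,5] "gave" : PP
        [5,7] NP\PP   >
          [5,6] "which" : (NP\PP)/N
          [6,7] "that" : N

S/(S\PP)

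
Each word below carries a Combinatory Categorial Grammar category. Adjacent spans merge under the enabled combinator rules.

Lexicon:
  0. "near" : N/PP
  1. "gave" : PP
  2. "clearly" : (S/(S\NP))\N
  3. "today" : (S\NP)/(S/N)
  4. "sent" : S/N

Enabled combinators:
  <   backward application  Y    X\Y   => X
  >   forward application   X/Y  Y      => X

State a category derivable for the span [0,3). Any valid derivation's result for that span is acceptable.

[0,5] S   >
  [0,3] S/(S\NP)   <
    [0,2] N   >
      [0,1] "near" : N/PP
      [1,2] "gave" : PP
    [2,3] "clearly" : (S/(S\NP))\N
  [3,5] S\NP   >
    [3,4] "today" : (S\NP)/(S/N)
    [4,5] "sent" : S/N

S/(S\NP)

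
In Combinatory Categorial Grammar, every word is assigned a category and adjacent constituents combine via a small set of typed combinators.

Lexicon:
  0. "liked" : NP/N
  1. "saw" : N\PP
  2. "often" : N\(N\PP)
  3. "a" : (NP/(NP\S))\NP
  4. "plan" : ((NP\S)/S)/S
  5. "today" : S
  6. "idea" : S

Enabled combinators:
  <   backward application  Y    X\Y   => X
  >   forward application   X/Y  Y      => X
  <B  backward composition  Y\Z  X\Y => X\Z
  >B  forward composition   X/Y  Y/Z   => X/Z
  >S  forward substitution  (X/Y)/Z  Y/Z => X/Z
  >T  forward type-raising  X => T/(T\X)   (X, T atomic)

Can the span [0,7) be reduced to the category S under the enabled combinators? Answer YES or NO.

NO

NP/N N\PP N\(N\PP) (NP/(NP\S))\NP ((NP\S)/S)/S S S
CKY chart[0,7] = {N/(N\NP), NP, NP/(NP\NP), NP/(S\S), PP/(PP\NP), S/(S\NP)}; S ∉ chart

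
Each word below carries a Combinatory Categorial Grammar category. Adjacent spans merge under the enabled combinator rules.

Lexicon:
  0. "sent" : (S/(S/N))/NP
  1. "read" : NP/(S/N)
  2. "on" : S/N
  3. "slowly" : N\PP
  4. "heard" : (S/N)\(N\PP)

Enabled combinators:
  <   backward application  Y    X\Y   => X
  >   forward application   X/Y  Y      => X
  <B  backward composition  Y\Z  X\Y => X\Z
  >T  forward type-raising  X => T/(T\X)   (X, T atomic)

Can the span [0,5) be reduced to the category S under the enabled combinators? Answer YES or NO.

YES

[0,5] S   >
  [0,3] S/(S/N)   >
    [0,1] "sent" : (S/(S/N))/NP
    [1,3] NP   >
      [1,2] "read" : NP/(S/N)
      [2,3] "on" : S/N
  [3,5] S/N   <
    [3,4] "slowly" : N\PP
    [4,5] "heard" : (S/N)\(N\PP)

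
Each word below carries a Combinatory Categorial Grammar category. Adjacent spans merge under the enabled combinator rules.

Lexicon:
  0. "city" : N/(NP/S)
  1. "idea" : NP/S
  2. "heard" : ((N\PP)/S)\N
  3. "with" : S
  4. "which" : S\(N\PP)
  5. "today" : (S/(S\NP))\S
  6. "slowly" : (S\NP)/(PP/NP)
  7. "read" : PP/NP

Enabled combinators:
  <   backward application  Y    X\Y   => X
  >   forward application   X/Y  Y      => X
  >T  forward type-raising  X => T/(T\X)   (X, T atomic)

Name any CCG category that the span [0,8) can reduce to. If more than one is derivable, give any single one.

S

[0,8] S   >
  [0,6] S/(S\NP)   <
    [0,5] S   <
      [0,4] N\PP   >
        [0,3] (N\PP)/S   <
          [0,2] N   >
            [0,1] "city" : N/(NP/S)
            [1,2] "idea" : NP/S
          [2,3] "heard" : ((N\PP)/S)\N
        [3,4] "with" : S
      [4,5] "which" : S\(N\PP)
    [5,6] "today" : (S/(S\NP))\S
  [6,8] S\NP   >
    [6,7] "slowly" : (S\NP)/(PP/NP)
    [7,8] "read" : PP/NP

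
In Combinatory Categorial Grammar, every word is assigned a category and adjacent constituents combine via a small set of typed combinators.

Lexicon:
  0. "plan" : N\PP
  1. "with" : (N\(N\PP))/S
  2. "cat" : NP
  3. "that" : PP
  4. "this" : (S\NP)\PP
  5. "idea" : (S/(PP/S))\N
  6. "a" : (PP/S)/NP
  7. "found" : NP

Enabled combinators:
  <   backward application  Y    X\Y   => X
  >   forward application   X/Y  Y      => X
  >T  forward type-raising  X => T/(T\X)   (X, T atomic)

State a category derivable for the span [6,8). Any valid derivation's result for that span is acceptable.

PP/S

[0,8] S   >
  [0,6] S/(PP/S)   <
    [0,5] N   <
      [0,1] "plan" : N\PP
      [1,5] N\(N\PP)   >
        [1,2] "with" : (N\(N\PP))/S
        [2,5] S   <
          [2,3] "cat" : NP
          [3,5] S\NP   <
            [3,4] "that" : PP
            [4,5] "this" : (S\NP)\PP
    [5,6] "idea" : (S/(PP/S))\N
  [6,8] PP/S   >
    [6,7] "a" : (PP/S)/NP
    [7,8] "found" : NP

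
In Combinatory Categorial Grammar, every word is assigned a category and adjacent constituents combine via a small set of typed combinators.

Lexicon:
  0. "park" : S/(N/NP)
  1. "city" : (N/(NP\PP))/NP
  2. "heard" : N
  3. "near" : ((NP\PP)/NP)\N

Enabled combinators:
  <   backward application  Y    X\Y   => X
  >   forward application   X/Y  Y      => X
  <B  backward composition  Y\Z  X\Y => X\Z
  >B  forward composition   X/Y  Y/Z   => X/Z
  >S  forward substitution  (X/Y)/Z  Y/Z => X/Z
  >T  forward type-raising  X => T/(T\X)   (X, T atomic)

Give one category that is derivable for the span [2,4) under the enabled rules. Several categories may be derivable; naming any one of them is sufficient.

[0,4] S   >
  [0,1] "park" : S/(N/NP)
  [1,4] N/NP   >S
    [1,2] "city" : (N/(NP\PP))/NP
    [2,4] (NP\PP)/NP   <
      [2,3] "heard" : N
      [3,4] "near" : ((NP\PP)/NP)\N

(NP\PP)/NP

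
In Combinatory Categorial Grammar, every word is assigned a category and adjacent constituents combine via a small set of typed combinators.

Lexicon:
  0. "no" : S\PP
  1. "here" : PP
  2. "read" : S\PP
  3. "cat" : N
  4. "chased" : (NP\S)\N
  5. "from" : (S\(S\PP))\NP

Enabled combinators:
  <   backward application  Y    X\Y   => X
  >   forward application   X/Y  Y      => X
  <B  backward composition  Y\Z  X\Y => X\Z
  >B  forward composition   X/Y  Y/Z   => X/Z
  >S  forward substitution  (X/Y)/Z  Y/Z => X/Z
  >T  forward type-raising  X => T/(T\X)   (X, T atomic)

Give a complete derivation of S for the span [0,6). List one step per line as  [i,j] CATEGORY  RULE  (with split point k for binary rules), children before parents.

[0,6] S   <
  [0,1] "no" : S\PP
  [1,6] S\(S\PP)   <
    [1,5] NP   <
      [1,2] "here" : PP
      [2,5] NP\PP   <B
        [2,3] "read" : S\PP
        [3,5] NP\S   <
          [3,4] "cat" : N
          [4,5] "chased" : (NP\S)\N
    [5,6] "from" : (S\(S\PP))\NP

[0,1] S\PP  lex  "no"
[1,2] PP  lex  "here"
[2,3] S\PP  lex  "read"
[3,4] N  lex  "cat"
[4,5] (NP\S)\N  lex  "chased"
[3,5] NP\S  <  k=4
[2,5] NP\PP  <B  k=3
[1,5] NP  <  k=2
[5,6] (S\(S\PP))\NP  lex  "from"
[1,6] S\(S\PP)  <  k=5
[0,6] S  <  k=1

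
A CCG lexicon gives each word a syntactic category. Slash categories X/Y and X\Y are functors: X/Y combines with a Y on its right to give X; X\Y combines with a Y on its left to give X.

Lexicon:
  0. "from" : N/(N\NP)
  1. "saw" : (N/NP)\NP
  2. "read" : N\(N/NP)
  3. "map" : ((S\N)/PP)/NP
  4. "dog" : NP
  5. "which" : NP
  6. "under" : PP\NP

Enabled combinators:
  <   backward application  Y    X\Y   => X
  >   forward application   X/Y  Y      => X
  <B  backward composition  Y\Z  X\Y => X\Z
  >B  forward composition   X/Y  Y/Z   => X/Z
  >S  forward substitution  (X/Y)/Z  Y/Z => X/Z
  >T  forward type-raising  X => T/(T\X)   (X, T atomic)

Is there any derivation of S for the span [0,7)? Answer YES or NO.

YES

[0,7] S   <
  [0,3] N   >
    [0,1] "from" : N/(N\NP)
    [1,3] N\NP   <B
      [1,2] "saw" : (N/NP)\NP
      [2,3] "read" : N\(N/NP)
  [3,7] S\N   >
    [3,5] (S\N)/PP   >
      [3,4] "map" : ((S\N)/PP)/NP
      [4,5] "dog" : NP
    [5,7] PP   <
      [5,6] "which" : NP
      [6,7] "under" : PP\NP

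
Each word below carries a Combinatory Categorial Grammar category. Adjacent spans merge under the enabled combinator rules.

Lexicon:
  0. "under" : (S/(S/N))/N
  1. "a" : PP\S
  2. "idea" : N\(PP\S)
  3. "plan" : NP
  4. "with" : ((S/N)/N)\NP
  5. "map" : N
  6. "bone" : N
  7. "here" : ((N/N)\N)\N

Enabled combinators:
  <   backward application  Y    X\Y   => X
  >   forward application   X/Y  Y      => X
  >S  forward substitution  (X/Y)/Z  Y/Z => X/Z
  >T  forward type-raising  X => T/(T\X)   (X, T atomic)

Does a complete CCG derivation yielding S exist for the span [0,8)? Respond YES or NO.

YES

[0,8] S   >
  [0,3] S/(S/N)   >
    [0,1] "under" : (S/(S/N))/N
    [1,3] N   <
      [1,2] "a" : PP\S
      [2,3] "idea" : N\(PP\S)
  [3,8] S/N   >S
    [3,5] (S/N)/N   <
      [3,4] "plan" : NP
      [4,5] "with" : ((S/N)/N)\NP
    [5,8] N/N   <
      [5,6] "map" : N
      [6,8] (N/N)\N   <
        [6,7] "bone" : N
        [7,8] "here" : ((N/N)\N)\N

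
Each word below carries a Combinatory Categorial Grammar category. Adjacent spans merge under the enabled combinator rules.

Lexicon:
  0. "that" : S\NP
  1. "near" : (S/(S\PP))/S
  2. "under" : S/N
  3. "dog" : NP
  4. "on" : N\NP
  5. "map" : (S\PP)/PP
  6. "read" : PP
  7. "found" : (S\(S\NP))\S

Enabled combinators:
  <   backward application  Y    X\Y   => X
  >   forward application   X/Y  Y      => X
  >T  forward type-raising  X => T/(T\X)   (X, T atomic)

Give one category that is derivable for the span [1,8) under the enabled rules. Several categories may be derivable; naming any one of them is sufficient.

[0,8] S   <
  [0,1] "that" : S\NP
  [1,8] S\(S\NP)   <
    [1,7] S   >
      [1,5] S/(S\PP)   >
        [1,2] "near" : (S/(S\PP))/S
        [2,5] S   >
          [2,3] "under" : S/N
          [3,5] N   >
            [3,4] N/(N\NP)   >T
              [3,4] "dog" : NP
            [4,5] "on" : N\NP
      [5,7] S\PP   >
        [5,6] "map" : (S\PP)/PP
        [6,7] "read" : PP
    [7,8] "found" : (S\(S\NP))\S

S\(S\NP)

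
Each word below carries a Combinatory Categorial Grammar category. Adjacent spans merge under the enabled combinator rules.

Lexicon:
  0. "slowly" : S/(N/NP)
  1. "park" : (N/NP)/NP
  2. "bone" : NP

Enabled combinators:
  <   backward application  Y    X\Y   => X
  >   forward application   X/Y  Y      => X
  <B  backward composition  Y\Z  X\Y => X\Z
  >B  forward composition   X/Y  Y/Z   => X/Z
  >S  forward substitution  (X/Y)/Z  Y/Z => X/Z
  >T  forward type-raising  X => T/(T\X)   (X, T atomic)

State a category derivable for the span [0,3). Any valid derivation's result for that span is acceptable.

S

[0,3] S   >
  [0,2] S/NP   >B
    [0,1] "slowly" : S/(N/NP)
    [1,2] "park" : (N/NP)/NP
  [2,3] "bone" : NP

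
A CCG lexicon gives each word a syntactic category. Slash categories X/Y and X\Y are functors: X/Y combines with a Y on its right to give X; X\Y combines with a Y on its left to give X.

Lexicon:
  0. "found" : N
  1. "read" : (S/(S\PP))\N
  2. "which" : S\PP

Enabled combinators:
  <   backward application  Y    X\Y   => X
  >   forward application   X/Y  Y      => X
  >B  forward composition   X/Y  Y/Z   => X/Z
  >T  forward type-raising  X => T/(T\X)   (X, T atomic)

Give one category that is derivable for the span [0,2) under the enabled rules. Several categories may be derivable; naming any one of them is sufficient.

[0,3] S   >
  [0,2] S/(S\PP)   <
    [0,1] "found" : N
    [1,2] "read" : (S/(S\PP))\N
  [2,3] "which" : S\PP

S/(S\PP)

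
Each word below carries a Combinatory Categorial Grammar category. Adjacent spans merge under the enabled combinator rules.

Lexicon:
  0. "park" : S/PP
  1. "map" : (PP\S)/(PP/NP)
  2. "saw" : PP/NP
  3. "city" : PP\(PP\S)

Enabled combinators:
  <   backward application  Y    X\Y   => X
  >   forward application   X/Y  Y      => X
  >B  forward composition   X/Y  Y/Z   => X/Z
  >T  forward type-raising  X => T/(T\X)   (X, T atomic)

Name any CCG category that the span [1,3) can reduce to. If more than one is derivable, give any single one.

PP\S

[0,4] S   >
  [0,1] "park" : S/PP
  [1,4] PP   <
    [1,3] PP\S   >
      [1,2] "map" : (PP\S)/(PP/NP)
      [2,3] "saw" : PP/NP
    [3,4] "city" : PP\(PP\S)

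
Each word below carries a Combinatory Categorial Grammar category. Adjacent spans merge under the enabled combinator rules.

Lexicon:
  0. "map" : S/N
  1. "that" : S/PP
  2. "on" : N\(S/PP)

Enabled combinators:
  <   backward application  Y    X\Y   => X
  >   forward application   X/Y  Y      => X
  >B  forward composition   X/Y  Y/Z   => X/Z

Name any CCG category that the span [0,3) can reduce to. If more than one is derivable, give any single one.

[0,3] S   >
  [0,1] "map" : S/N
  [1,3] N   <
    [1,2] "that" : S/PP
    [2,3] "on" : N\(S/PP)

S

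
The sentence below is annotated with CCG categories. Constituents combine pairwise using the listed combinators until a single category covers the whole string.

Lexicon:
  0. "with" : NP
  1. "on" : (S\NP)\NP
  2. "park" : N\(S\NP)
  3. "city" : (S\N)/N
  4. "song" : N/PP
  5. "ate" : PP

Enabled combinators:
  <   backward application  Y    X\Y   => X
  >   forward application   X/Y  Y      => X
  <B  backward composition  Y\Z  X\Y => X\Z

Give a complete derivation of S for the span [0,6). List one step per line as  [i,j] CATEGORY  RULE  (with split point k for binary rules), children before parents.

[0,1] NP  lex  "with"
[1,2] (S\NP)\NP  lex  "on"
[2,3] N\(S\NP)  lex  "park"
[1,3] N\NP  <B  k=2
[0,3] N  <  k=1
[3,4] (S\N)/N  lex  "city"
[4,5] N/PP  lex  "song"
[5,6] PP  lex  "ate"
[4,6] N  >  k=5
[3,6] S\N  >  k=4
[0,6] S  <  k=3

[0,6] S   <
  [0,3] N   <
    [0,1] "with" : NP
    [1,3] N\NP   <B
      [1,2] "on" : (S\NP)\NP
      [2,3] "park" : N\(S\NP)
  [3,6] S\N   >
    [3,4] "city" : (S\N)/N
    [4,6] N   >
      [4,5] "song" : N/PP
      [5,6] "ate" : PP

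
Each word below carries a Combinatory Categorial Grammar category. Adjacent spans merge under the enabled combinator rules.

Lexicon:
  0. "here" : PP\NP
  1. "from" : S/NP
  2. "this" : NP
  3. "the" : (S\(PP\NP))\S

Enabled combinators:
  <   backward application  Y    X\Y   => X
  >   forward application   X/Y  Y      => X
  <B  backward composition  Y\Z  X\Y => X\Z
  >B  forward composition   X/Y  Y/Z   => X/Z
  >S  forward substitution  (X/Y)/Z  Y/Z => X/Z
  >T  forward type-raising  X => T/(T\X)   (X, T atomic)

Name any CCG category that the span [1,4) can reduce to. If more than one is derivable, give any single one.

[0,4] S   <
  [0,1] "here" : PP\NP
  [1,4] S\(PP\NP)   <
    [1,3] S   >
      [1,2] "from" : S/NP
      [2,3] "this" : NP
    [3,4] "the" : (S\(PP\NP))\S

S\(PP\NP)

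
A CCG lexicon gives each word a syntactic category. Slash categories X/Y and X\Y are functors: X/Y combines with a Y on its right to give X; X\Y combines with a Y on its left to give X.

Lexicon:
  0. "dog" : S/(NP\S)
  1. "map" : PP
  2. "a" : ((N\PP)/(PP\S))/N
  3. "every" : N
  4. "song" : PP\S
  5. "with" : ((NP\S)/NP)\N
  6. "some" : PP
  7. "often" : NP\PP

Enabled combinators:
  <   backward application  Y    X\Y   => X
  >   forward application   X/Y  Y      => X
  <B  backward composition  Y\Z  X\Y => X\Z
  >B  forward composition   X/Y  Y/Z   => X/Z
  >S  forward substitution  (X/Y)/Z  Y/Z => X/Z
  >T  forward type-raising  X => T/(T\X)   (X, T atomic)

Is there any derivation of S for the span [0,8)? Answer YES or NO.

[0,8] S   >
  [0,1] "dog" : S/(NP\S)
  [1,8] NP\S   >
    [1,6] (NP\S)/NP   <
      [1,5] N   >
        [1,2] N/(N\PP)   >T
          [1,2] "map" : PP
        [2,5] N\PP   >
          [2,4] (N\PP)/(PP\S)   >
            [2,3] "a" : ((N\PP)/(PP\S))/N
            [3,4] "every" : N
          [4,5] "song" : PP\S
      [5,6] "with" : ((NP\S)/NP)\N
    [6,8] NP   >
      [6,7] NP/(NP\PP)   >T
        [6,7] "some" : PP
      [7,8] "often" : NP\PP

YES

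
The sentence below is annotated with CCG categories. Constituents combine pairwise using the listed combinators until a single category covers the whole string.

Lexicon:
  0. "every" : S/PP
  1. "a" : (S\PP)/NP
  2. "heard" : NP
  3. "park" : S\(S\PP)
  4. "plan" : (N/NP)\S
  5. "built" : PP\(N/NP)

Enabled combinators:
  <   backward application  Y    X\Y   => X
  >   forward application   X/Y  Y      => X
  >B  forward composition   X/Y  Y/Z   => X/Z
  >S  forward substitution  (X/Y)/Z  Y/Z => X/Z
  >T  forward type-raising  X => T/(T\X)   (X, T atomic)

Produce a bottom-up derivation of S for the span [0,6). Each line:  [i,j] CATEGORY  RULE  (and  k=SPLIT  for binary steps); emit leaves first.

[0,1] S/PP  lex  "every"
[1,2] (S\PP)/NP  lex  "a"
[2,3] NP  lex  "heard"
[1,3] S\PP  >  k=2
[3,4] S\(S\PP)  lex  "park"
[1,4] S  <  k=3
[4,5] (N/NP)\S  lex  "plan"
[1,5] N/NP  <  k=4
[5,6] PP\(N/NP)  lex  "built"
[1,6] PP  <  k=5
[0,6] S  >  k=1

[0,6] S   >
  [0,1] "every" : S/PP
  [1,6] PP   <
    [1,5] N/NP   <
      [1,4] S   <
        [1,3] S\PP   >
          [1,2] "a" : (S\PP)/NP
          [2,3] "heard" : NP
        [3,4] "park" : S\(S\PP)
      [4,5] "plan" : (N/NP)\S
    [5,6] "built" : PP\(N/NP)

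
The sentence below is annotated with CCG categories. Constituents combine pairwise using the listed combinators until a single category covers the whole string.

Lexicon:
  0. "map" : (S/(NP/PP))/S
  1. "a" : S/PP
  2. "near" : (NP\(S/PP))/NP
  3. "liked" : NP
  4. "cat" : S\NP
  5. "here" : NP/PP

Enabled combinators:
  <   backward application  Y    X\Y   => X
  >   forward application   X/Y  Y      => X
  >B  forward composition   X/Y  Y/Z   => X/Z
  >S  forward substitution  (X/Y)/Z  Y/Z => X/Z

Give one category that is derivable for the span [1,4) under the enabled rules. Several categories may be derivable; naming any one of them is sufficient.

NP

[0,6] S   >
  [0,5] S/(NP/PP)   >
    [0,1] "map" : (S/(NP/PP))/S
    [1,5] S   <
      [1,4] NP   <
        [1,2] "a" : S/PP
        [2,4] NP\(S/PP)   >
          [2,3] "near" : (NP\(S/PP))/NP
          [3,4] "liked" : NP
      [4,5] "cat" : S\NP
  [5,6] "here" : NP/PP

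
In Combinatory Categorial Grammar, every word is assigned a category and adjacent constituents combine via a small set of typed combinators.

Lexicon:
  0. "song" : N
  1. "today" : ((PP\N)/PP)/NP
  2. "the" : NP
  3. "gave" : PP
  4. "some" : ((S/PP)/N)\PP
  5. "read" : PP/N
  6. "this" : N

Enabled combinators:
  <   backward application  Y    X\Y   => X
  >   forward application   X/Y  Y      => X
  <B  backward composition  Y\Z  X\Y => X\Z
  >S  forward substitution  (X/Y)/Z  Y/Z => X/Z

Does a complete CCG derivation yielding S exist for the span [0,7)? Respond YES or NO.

[0,7] S   >
  [0,6] S/N   >S
    [0,5] (S/PP)/N   <
      [0,4] PP   <
        [0,1] "song" : N
        [1,4] PP\N   >
          [1,3] (PP\N)/PP   >
            [1,2] "today" : ((PP\N)/PP)/NP
            [2,3] "the" : NP
          [3,4] "gave" : PP
      [4,5] "some" : ((S/PP)/N)\PP
    [5,6] "read" : PP/N
  [6,7] "this" : N

YES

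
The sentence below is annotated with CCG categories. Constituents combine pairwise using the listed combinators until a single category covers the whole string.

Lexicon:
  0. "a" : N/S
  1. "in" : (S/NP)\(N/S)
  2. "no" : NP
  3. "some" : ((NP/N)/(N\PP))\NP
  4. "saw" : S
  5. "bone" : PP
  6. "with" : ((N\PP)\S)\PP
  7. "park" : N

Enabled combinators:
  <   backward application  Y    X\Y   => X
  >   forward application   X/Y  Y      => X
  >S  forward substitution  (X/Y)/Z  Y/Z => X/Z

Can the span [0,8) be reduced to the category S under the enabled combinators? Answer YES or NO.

[0,8] S   >
  [0,2] S/NP   <
    [0,1] "a" : N/S
    [1,2] "in" : (S/NP)\(N/S)
  [2,8] NP   >
    [2,7] NP/N   >
      [2,4] (NP/N)/(N\PP)   <
        [2,3] "no" : NP
        [3,4] "some" : ((NP/N)/(N\PP))\NP
      [4,7] N\PP   <
        [4,5] "saw" : S
        [5,7] (N\PP)\S   <
          [5,6] "bone" : PP
          [6,7] "with" : ((N\PP)\S)\PP
    [7,8] "park" : N

YES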